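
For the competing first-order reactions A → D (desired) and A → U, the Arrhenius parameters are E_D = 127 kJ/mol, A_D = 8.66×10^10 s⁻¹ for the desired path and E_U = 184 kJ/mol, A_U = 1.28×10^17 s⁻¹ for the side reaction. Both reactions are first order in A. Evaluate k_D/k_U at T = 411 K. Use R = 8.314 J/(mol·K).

k_D/k_U = (A_D/A_U)·exp[−(E_D−E_U)/(RT)] = (A_D/A_U)·exp[(E_U−E_D)/(RT)].
(E_U−E_D)/(RT) = (184−127)×10³/(8.314×411) = 57000/3417 = 16.68.
k_D/k_U = (8.66×10^10/1.28×10^17)·exp(16.68) = 6.766×10^-7 × 1.756×10^7 = 11.9.
Since E_D < E_U, lowering the temperature improves selectivity toward D.

11.9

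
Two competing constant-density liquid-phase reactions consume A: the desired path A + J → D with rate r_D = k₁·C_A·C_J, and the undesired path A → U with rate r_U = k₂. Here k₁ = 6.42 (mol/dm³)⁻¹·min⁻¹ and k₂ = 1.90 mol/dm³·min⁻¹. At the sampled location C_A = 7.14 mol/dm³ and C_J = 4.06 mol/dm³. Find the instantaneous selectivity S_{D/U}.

98.0

S_{D/U} = r_D/r_U = (k₁·C_A·C_J)/(k₂) = (k₁/k₂)·C_A·C_J.
= (6.42×7.140×4.060) / (1.90) = 186.1/1.900 = 98.0.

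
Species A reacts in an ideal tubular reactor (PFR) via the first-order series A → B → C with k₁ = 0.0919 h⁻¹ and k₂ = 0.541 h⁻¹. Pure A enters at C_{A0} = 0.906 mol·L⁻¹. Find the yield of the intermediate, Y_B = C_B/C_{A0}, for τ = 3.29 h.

Solving the coupled first-order balances gives C_B(τ) = [k₁/(k₂−k₁)]·C_{A0}·(e^(−k₁τ) − e^(−k₂τ)).
e^(−k₁τ) = e^(−0.0919×3.29) = e^(−0.3024) = 0.7391; e^(−k₂τ) = e^(−1.780) = 0.1687.
C_B = 0.0919×0.906/(0.541−0.0919) × (0.7391−0.1687) = 0.1854×0.5704 = 0.1058 mol·L⁻¹.
Y_B = C_B/C_{A0} = 0.1058/0.906 = 0.117.

0.117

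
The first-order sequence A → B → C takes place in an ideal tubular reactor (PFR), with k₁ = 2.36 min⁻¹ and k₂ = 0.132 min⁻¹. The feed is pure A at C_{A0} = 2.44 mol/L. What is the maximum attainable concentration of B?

Evaluating C_B at τ_opt = ln(k₂/k₁)/(k₂−k₁) gives C_{B,max}/C_{A0} = (k₁/k₂)^[k₂/(k₂−k₁)].
= (2.36/0.132)^(0.132/(0.132−2.36)) = (17.88)^(-0.05925) = 0.8430.
C_{B,max} = 0.8430×2.44 = 2.06 mol/L.

2.06 mol/L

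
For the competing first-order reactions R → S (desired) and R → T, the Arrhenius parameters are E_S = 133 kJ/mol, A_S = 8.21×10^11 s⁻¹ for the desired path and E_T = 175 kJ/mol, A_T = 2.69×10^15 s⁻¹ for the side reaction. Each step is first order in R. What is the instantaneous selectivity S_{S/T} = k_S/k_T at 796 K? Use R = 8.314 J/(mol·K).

0.174

k_S/k_T = (A_S/A_T)·exp[−(E_S−E_T)/(RT)] = (A_S/A_T)·exp[(E_T−E_S)/(RT)].
(E_T−E_S)/(RT) = (175−133)×10³/(8.314×796) = 42000/6618 = 6.346.
k_S/k_T = (8.21×10^11/2.69×10^15)·exp(6.346) = 3.052×10^-4 × 570.4 = 0.174.
Since E_S < E_T, lowering the temperature improves selectivity toward S.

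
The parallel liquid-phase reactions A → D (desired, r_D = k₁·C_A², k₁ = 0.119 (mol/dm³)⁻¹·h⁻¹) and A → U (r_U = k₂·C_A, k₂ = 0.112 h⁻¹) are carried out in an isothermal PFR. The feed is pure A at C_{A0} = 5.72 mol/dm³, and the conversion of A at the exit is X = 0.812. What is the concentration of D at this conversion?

3.52 mol/dm³

C_A = C_{A0}(1−X) = 1.075 mol/dm³.
Along a PFR/batch, dC_U/dC_A = −r_U/(r_D+r_U) = −k₂/(k₂+k₁·C_A).
Integrating from C_{A0} to C_A: C_U = (0.112/0.119)·ln[(0.112+0.119·5.72)/(0.112+0.119·1.08)] = 0.9412·ln(0.7927/0.2400) = 1.125 mol/dm³.
Then C_D = (C_{A0}−C_A) − C_U = 4.645 − 1.125 = 3.520 mol/dm³.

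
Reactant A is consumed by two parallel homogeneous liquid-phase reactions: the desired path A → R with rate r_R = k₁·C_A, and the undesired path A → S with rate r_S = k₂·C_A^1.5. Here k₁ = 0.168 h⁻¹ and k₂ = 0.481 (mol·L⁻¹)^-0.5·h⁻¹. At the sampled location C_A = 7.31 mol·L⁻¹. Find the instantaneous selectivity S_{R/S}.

0.129

S_{R/S} = r_R/r_S = (k₁·C_A)/(k₂·C_A^1.5) = (k₁/k₂)·C_A^-0.5.
= (0.168×7.310) / (0.481×7.310^1.5) = 1.228/9.507 = 0.129.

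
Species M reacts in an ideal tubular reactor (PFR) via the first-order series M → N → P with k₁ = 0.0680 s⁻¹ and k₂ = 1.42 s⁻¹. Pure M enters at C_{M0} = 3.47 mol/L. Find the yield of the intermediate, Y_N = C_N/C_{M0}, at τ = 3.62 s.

The intermediate concentration in a first-order A→B→C sequence is C_N = k₁C_{M0}(e^(−k₁τ) − e^(−k₂τ))/(k₂−k₁).
e^(−k₁τ) = e^(−0.0680×3.62) = e^(−0.2462) = 0.7818; e^(−k₂τ) = e^(−5.140) = 0.005855.
C_N = 0.0680×3.47/(1.42−0.0680) × (0.7818−0.005855) = 0.1745×0.7759 = 0.1354 mol/L.
Y_N = C_N/C_{M0} = 0.1354/3.47 = 0.0390.

0.0390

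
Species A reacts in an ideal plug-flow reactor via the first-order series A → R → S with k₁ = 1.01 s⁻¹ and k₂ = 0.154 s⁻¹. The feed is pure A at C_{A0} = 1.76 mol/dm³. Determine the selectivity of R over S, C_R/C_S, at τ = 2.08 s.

4.30

Solving the coupled first-order balances gives C_R(τ) = [k₁/(k₂−k₁)]·C_{A0}·(e^(−k₁τ) − e^(−k₂τ)).
e^(−k₁τ) = e^(−1.01×2.08) = e^(−2.101) = 0.1224; e^(−k₂τ) = e^(−0.3203) = 0.7259.
C_R = 1.01×1.76/(0.154−1.01) × (0.1224−0.7259) = (-2.077)×(-0.6036) = 1.253 mol/dm³.
C_A = C_{A0}e^(−k₁τ) = 0.2154 mol/dm³, so C_S = C_{A0}−C_A−C_R = 0.2913 mol/dm³; C_R/C_S = 4.30.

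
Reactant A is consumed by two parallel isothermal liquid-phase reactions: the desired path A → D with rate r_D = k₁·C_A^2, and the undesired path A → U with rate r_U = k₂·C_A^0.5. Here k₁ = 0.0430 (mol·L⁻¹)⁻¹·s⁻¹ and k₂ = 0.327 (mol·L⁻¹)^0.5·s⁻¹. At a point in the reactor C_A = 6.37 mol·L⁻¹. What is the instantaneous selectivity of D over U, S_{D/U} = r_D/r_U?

2.11

S_{D/U} = r_D/r_U = (k₁·C_A^2)/(k₂·C_A^0.5) = (k₁/k₂)·C_A^1.5.
= (0.0430×6.370^2) / (0.327×6.370^0.5) = 1.745/0.8253 = 2.11.
Since the desired path is higher order in A, keeping C_A high (PFR or concentrated feed) favours D.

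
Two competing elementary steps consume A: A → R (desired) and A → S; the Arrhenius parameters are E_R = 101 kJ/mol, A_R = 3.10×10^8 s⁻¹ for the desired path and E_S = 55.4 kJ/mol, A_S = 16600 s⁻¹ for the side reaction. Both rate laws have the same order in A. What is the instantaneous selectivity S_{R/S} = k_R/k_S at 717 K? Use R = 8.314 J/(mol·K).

Since both paths have the same order in A, the concentration cancels and S_{R/S} = k_R/k_S = (A_R/A_S)·exp[(E_S−E_R)/(RT)].
(E_S−E_R)/(RT) = (55.4−101)×10³/(8.314×717) = -45600/5961 = -7.650.
k_R/k_S = (3.10×10^8/16600)·exp(-7.650) = 18675 × 4.763×10^-4 = 8.89.

8.89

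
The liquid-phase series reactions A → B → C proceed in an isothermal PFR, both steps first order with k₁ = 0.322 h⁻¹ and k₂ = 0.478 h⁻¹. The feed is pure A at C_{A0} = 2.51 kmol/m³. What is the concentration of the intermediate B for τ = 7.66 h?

0.307 kmol/m³

For first-order series with pure A initially, C_B(τ) = k₁C_{A0}/(k₂−k₁)·(e^(−k₁τ) − e^(−k₂τ)).
e^(−k₁τ) = e^(−0.322×7.66) = e^(−2.467) = 0.08488; e^(−k₂τ) = e^(−3.661) = 0.02569.
C_B = 0.322×2.51/(0.478−0.322) × (0.08488−0.02569) = 5.181×0.05919 = 0.3066 kmol/m³.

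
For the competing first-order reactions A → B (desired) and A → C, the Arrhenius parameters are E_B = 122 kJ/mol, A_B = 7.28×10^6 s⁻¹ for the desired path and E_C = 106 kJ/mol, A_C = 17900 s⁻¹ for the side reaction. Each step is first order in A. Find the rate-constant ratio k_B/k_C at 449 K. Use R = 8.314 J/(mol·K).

Since both paths have the same order in A, the concentration cancels and S_{B/C} = k_B/k_C = (A_B/A_C)·exp[(E_C−E_B)/(RT)].
(E_C−E_B)/(RT) = (106−122)×10³/(8.314×449) = -16000/3733 = -4.286.
k_B/k_C = (7.28×10^6/17900)·exp(-4.286) = 406.7 × 0.01376 = 5.60.
Since E_B > E_C, raising the temperature improves selectivity toward B.

5.60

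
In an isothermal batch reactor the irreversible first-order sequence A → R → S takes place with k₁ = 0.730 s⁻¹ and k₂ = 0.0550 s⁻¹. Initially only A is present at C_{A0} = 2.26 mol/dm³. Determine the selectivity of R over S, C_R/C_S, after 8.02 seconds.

2.27

For first-order series with pure A initially, C_R(t) = k₁C_{A0}/(k₂−k₁)·(e^(−k₁t) − e^(−k₂t)).
e^(−k₁t) = e^(−0.730×8.02) = e^(−5.855) = 0.002867; e^(−k₂t) = e^(−0.4411) = 0.6433.
C_R = 0.730×2.26/(0.0550−0.730) × (0.002867−0.6433) = (-2.444)×(-0.6405) = 1.565 mol/dm³.
C_A = C_{A0}e^(−k₁t) = 0.006479 mol/dm³, so C_S = C_{A0}−C_A−C_R = 0.6881 mol/dm³; C_R/C_S = 2.27.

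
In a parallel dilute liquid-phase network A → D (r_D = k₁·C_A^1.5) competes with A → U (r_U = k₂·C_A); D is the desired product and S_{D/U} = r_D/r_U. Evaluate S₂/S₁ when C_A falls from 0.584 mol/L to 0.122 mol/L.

0.457

S_{D/U} = (k₁/k₂)·C_A^0.5, so S₂/S₁ = (C_{A,2}/C_{A,1})^0.5.
= (0.122/0.584)^0.5 = (0.2089)^0.5 = 0.457.
Selectivity toward D falls as C_A falls — high-concentration operation is favoured.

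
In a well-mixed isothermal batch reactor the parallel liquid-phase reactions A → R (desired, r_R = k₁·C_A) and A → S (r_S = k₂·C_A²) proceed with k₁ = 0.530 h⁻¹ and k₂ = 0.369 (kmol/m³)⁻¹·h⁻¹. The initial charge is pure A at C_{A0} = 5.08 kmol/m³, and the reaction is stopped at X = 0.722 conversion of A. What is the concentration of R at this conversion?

C_A = C_{A0}(1−X) = 1.412 kmol/m³.
Along a PFR/batch, dC_R/dC_A = −r_R/(r_R+r_S) = −k₁/(k₁+k₂·C_A).
Integrating from C_{A0} to C_A: C_R = (0.530/0.369)·ln[(0.530+0.369·5.08)/(0.530+0.369·1.41)] = 1.436·ln(2.405/1.051) = 1.189 kmol/m³.

1.19 kmol/m³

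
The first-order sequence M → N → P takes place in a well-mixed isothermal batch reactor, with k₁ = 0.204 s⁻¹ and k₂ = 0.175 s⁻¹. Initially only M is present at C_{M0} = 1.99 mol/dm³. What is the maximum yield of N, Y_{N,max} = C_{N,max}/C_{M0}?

Evaluating C_N at t_opt = ln(k₂/k₁)/(k₂−k₁) gives C_{N,max}/C_{M0} = (k₁/k₂)^[k₂/(k₂−k₁)].
= (0.204/0.175)^(0.175/(0.175−0.204)) = (1.166)^(-6.034) = 0.3964.

0.396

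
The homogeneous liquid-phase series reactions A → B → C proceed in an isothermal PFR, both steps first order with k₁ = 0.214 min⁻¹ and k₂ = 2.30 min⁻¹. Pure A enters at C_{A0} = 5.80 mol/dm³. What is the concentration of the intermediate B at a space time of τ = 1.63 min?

Solving the coupled first-order balances gives C_B(τ) = [k₁/(k₂−k₁)]·C_{A0}·(e^(−k₁τ) − e^(−k₂τ)).
e^(−k₁τ) = e^(−0.214×1.63) = e^(−0.3488) = 0.7055; e^(−k₂τ) = e^(−3.749) = 0.02354.
C_B = 0.214×5.80/(2.30−0.214) × (0.7055−0.02354) = 0.5950×0.6820 = 0.4058 mol/dm³.

0.406 mol/dm³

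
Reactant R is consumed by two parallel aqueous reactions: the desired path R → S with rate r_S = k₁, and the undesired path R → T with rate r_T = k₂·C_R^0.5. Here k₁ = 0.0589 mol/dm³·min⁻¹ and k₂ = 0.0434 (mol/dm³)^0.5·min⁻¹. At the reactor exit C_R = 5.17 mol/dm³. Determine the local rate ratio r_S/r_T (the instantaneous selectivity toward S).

0.597

S_{S/T} = r_S/r_T = (k₁)/(k₂·C_R^0.5) = (k₁/k₂)·C_R^-0.5.
= (0.0589) / (0.0434×5.170^0.5) = 0.05890/0.09868 = 0.597.
The undesired path is higher order in R, so low C_R (CSTR or dilute feed) favours S.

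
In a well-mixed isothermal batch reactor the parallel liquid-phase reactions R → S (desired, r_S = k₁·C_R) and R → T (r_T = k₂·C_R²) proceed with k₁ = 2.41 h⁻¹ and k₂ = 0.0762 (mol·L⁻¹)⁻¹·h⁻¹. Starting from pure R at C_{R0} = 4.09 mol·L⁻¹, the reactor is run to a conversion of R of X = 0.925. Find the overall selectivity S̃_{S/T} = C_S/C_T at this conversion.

14.6

C_R = C_{R0}(1−X) = 0.3067 mol·L⁻¹.
Along a PFR/batch, dC_S/dC_R = −r_S/(r_S+r_T) = −k₁/(k₁+k₂·C_R).
Integrating from C_{R0} to C_R: C_S = (2.41/0.0762)·ln[(2.41+0.0762·4.09)/(2.41+0.0762·0.307)] = 31.63·ln(2.722/2.433) = 3.541 mol·L⁻¹.
C_T = (C_{R0}−C_R)−C_S = 0.2422 mol·L⁻¹; S̃_{S/T} = 3.541/0.2422 = 14.6.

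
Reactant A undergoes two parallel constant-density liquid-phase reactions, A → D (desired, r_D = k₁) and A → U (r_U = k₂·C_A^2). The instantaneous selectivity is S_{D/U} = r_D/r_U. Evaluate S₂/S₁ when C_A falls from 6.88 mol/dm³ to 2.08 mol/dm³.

S_{D/U} = (k₁/k₂)·C_A^-2, so S₂/S₁ = (C_{A,2}/C_{A,1})^-2.
= (2.08/6.88)^(-2) = (0.3023)^(-2) = 10.9.
Selectivity toward D rises as C_A falls — low-concentration operation is favoured.

10.9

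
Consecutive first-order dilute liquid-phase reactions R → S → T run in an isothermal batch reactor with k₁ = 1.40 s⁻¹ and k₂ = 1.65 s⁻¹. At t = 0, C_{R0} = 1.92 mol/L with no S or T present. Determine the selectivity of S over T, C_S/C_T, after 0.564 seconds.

1.58

For first-order series with pure R initially, C_S(t) = k₁C_{R0}/(k₂−k₁)·(e^(−k₁t) − e^(−k₂t)).
e^(−k₁t) = e^(−1.40×0.564) = e^(−0.7896) = 0.4540; e^(−k₂t) = e^(−0.9306) = 0.3943.
C_S = 1.40×1.92/(1.65−1.40) × (0.4540−0.3943) = 10.75×0.05971 = 0.6420 mol/L.
C_R = C_{R0}e^(−k₁t) = 0.8717 mol/L, so C_T = C_{R0}−C_R−C_S = 0.4063 mol/L; C_S/C_T = 1.58.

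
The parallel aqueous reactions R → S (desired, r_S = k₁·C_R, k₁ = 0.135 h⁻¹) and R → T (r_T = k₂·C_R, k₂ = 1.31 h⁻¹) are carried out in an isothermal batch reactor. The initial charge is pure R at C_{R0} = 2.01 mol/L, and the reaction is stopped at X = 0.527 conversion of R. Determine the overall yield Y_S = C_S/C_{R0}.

0.0492

C_R = C_{R0}(1−X) = 0.9507 mol/L.
Both paths are first order in R, so the instantaneous fraction to S is constant: dC_S/d(−C_R) = k₁/(k₁+k₂) = 0.09343.
C_S = 0.09343·(C_{R0}−C_R) = 0.09343×1.059 = 0.0990 mol/L.
Y_S = C_S/C_{R0} = 0.09896/2.01 = 0.0492.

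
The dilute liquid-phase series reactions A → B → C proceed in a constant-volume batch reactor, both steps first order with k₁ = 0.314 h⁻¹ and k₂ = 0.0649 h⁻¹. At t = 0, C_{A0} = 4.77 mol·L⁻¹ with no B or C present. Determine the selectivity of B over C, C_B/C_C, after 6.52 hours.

Solving the coupled first-order balances gives C_B(t) = [k₁/(k₂−k₁)]·C_{A0}·(e^(−k₁t) − e^(−k₂t)).
e^(−k₁t) = e^(−0.314×6.52) = e^(−2.047) = 0.1291; e^(−k₂t) = e^(−0.4231) = 0.6550.
C_B = 0.314×4.77/(0.0649−0.314) × (0.1291−0.6550) = (-6.013)×(-0.5259) = 3.162 mol·L⁻¹.
C_A = C_{A0}e^(−k₁t) = 0.6157 mol·L⁻¹, so C_C = C_{A0}−C_A−C_B = 0.9922 mol·L⁻¹; C_B/C_C = 3.19.

3.19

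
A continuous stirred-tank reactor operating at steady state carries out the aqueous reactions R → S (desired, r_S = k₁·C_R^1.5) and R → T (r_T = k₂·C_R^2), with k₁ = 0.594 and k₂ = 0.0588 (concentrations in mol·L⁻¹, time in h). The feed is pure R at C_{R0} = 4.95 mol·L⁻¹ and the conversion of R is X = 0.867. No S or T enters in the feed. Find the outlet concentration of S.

Exit C_R = C_{R0}(1−X) = 4.95×0.133 = 0.6584 mol·L⁻¹.
In a CSTR the entire volume is at exit conditions, so r_S = 0.594×0.6584^1.5 = 0.3173 and r_T = 0.0588×0.6584^2 = 0.02549.
Fraction of consumed R going to S: r_S/(r_S+r_T) = 0.9257.
C_S = 0.9257·C_{R0}·X = 0.9257×4.95×0.867 = 3.97 mol·L⁻¹.

3.97 mol·L⁻¹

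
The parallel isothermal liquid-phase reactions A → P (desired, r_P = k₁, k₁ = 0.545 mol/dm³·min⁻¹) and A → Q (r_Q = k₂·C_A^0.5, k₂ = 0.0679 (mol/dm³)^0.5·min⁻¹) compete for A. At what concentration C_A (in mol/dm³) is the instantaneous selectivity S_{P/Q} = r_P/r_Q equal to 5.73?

1.96 mol/dm³

S_{P/Q} = (k₁/k₂)·C_A^-0.5 ⇒ C_A = (S·k₂/k₁)^(-2).
= (5.73×0.0679/0.545)^(-2) = (0.7139)^(-2) = 1.96 mol/dm³.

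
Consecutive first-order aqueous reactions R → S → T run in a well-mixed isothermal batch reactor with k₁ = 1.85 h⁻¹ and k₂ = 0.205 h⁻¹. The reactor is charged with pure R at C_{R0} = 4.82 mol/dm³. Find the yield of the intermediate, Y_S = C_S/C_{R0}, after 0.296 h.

0.408

For first-order series with pure R initially, C_S(t) = k₁C_{R0}/(k₂−k₁)·(e^(−k₁t) − e^(−k₂t)).
e^(−k₁t) = e^(−1.85×0.296) = e^(−0.5476) = 0.5783; e^(−k₂t) = e^(−0.06068) = 0.9411.
C_S = 1.85×4.82/(0.205−1.85) × (0.5783−0.9411) = (-5.421)×(-0.3628) = 1.967 mol/dm³.
Y_S = C_S/C_{R0} = 1.967/4.82 = 0.408.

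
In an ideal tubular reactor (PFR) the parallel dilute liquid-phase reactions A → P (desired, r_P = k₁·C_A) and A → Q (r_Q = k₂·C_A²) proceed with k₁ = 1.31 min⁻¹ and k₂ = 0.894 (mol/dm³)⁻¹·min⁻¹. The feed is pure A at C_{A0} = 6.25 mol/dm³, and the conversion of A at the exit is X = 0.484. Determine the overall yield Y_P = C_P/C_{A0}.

C_A = C_{A0}(1−X) = 3.225 mol/dm³.
Along a PFR/batch, dC_P/dC_A = −r_P/(r_P+r_Q) = −k₁/(k₁+k₂·C_A).
Integrating from C_{A0} to C_A: C_P = (1.31/0.894)·ln[(1.31+0.894·6.25)/(1.31+0.894·3.23)] = 1.465·ln(6.898/4.193) = 0.7293 mol/dm³.
Y_P = C_P/C_{A0} = 0.7293/6.25 = 0.117.

0.117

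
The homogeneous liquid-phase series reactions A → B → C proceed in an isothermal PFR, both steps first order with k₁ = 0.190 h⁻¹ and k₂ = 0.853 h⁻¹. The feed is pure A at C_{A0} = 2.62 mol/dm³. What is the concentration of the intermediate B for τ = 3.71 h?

0.339 mol/dm³

The intermediate concentration in a first-order A→B→C sequence is C_B = k₁C_{A0}(e^(−k₁τ) − e^(−k₂τ))/(k₂−k₁).
e^(−k₁τ) = e^(−0.190×3.71) = e^(−0.7049) = 0.4942; e^(−k₂τ) = e^(−3.165) = 0.04223.
C_B = 0.190×2.62/(0.853−0.190) × (0.4942−0.04223) = 0.7508×0.4519 = 0.3393 mol/dm³.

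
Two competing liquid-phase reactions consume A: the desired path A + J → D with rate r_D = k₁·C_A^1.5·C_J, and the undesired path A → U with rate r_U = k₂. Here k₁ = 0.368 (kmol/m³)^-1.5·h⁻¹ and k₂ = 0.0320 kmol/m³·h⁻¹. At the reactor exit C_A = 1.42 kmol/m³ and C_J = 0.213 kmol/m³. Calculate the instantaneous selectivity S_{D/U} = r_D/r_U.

4.14

S_{D/U} = r_D/r_U = (k₁·C_A^1.5·C_J)/(k₂) = (k₁/k₂)·C_A^1.5·C_J.
= (0.368×1.420^1.5×0.2130) / (0.0320) = 0.1326/0.03200 = 4.14.
Since the desired path is higher order in A, keeping C_A high (PFR or concentrated feed) favours D.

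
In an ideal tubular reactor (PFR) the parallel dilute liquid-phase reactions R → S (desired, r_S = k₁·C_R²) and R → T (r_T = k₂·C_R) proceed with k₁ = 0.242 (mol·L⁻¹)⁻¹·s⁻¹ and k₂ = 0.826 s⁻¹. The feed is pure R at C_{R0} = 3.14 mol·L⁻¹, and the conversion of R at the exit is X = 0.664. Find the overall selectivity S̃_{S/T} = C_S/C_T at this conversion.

C_R = C_{R0}(1−X) = 1.055 mol·L⁻¹.
Along a PFR/batch, dC_T/dC_R = −r_T/(r_S+r_T) = −k₂/(k₂+k₁·C_R).
Integrating from C_{R0} to C_R: C_T = (0.826/0.242)·ln[(0.826+0.242·3.14)/(0.826+0.242·1.06)] = 3.413·ln(1.586/1.081) = 1.307 mol·L⁻¹.
Then C_S = (C_{R0}−C_R) − C_T = 2.085 − 1.307 = 0.7778 mol·L⁻¹.
S̃_{S/T} = C_S/C_T = 0.7778/1.307 = 0.595.

0.595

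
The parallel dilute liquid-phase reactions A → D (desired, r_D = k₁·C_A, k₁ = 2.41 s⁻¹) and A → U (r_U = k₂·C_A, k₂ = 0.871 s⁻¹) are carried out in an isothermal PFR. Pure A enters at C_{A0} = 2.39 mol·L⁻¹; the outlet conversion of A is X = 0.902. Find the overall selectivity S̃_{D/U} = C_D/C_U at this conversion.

C_A = C_{A0}(1−X) = 0.2342 mol·L⁻¹.
Both paths are first order in A, so the instantaneous fraction to D is constant: dC_D/d(−C_A) = k₁/(k₁+k₂) = 0.7345.
C_D = 0.7345·(C_{A0}−C_A) = 0.7345×2.156 = 1.58 mol·L⁻¹.
C_U = (C_{A0}−C_A)−C_D = 0.5723 mol·L⁻¹; S̃_{D/U} = 1.583/0.5723 = 2.77.

2.77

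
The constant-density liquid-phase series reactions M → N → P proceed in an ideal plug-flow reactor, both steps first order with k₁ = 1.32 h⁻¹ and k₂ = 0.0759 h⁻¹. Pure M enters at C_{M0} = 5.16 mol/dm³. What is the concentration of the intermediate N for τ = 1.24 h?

3.92 mol/dm³

Solving the coupled first-order balances gives C_N(τ) = [k₁/(k₂−k₁)]·C_{M0}·(e^(−k₁τ) − e^(−k₂τ)).
e^(−k₁τ) = e^(−1.32×1.24) = e^(−1.637) = 0.1946; e^(−k₂τ) = e^(−0.09412) = 0.9102.
C_N = 1.32×5.16/(0.0759−1.32) × (0.1946−0.9102) = (-5.475)×(-0.7156) = 3.918 mol/dm³.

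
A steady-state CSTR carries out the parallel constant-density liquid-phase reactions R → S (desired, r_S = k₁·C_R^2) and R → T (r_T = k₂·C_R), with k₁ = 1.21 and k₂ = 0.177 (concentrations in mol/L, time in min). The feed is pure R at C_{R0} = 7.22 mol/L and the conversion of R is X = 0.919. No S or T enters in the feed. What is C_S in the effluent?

5.31 mol/L

Exit C_R = C_{R0}(1−X) = 7.22×0.0810 = 0.5848 mol/L.
Rates in a CSTR are evaluated at the outlet concentration: r_S = 1.21×0.5848^2 = 0.4138, r_T = 0.177×0.5848 = 0.1035.
Fraction of consumed R going to S: r_S/(r_S+r_T) = 0.7999.
C_S = 0.7999·C_{R0}·X = 0.7999×7.22×0.919 = 5.31 mol/L.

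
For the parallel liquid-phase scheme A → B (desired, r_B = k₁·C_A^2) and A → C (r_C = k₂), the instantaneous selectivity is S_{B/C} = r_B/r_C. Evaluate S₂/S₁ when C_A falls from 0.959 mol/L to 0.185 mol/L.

0.0372

S_{B/C} = (k₁/k₂)·C_A^2, so S₂/S₁ = (C_{A,2}/C_{A,1})^2.
= (0.185/0.959)^2 = (0.1929)^2 = 0.0372.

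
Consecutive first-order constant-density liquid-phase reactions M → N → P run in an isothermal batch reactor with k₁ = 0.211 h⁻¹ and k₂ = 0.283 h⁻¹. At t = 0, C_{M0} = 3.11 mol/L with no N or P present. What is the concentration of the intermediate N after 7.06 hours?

0.819 mol/L

Solving the coupled first-order balances gives C_N(t) = [k₁/(k₂−k₁)]·C_{M0}·(e^(−k₁t) − e^(−k₂t)).
e^(−k₁t) = e^(−0.211×7.06) = e^(−1.490) = 0.2254; e^(−k₂t) = e^(−1.998) = 0.1356.
C_N = 0.211×3.11/(0.283−0.211) × (0.2254−0.1356) = 9.114×0.08984 = 0.8188 mol/L.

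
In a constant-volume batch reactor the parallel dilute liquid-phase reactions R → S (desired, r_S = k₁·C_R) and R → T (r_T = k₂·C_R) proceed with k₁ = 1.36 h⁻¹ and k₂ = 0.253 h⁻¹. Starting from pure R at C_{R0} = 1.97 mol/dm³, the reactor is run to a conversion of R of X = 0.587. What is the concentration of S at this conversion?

0.975 mol/dm³

C_R = C_{R0}(1−X) = 0.8136 mol/dm³.
Both paths are first order in R, so the instantaneous fraction to S is constant: dC_S/d(−C_R) = k₁/(k₁+k₂) = 0.8431.
C_S = 0.8431·(C_{R0}−C_R) = 0.8431×1.156 = 0.975 mol/dm³.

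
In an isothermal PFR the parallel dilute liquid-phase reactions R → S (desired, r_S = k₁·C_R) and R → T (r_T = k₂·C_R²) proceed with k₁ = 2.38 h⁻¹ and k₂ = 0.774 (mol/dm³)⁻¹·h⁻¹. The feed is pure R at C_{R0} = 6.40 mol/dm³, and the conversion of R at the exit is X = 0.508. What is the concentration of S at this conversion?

1.29 mol/dm³

C_R = C_{R0}(1−X) = 3.149 mol/dm³.
Along a PFR/batch, dC_S/dC_R = −r_S/(r_S+r_T) = −k₁/(k₁+k₂·C_R).
Integrating from C_{R0} to C_R: C_S = (2.38/0.774)·ln[(2.38+0.774·6.40)/(2.38+0.774·3.15)] = 3.075·ln(7.334/4.817) = 1.292 mol/dm³.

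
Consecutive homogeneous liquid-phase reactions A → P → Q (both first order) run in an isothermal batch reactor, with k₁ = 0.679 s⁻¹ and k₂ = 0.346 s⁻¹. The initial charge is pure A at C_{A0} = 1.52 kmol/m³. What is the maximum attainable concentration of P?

At the optimum, C_{P,max}/C_{A0} = (k₁/k₂)^[k₂/(k₂−k₁)].
= (0.679/0.346)^(0.346/(0.346−0.679)) = (1.962)^(-1.039) = 0.4963.
C_{P,max} = 0.4963×1.52 = 0.754 kmol/m³.

0.754 kmol/m³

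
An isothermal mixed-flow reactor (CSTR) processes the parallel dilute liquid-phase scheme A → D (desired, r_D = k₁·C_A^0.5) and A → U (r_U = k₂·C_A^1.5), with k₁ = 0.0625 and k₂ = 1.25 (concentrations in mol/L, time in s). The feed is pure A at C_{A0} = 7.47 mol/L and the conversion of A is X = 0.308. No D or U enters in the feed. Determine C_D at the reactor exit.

Exit C_A = C_{A0}(1−X) = 7.47×0.692 = 5.169 mol/L.
In a CSTR the entire volume is at exit conditions, so r_D = 0.0625×5.169^0.5 = 0.1421 and r_U = 1.25×5.169^1.5 = 14.69.
Fraction of consumed A going to D: r_D/(r_D+r_U) = 0.009580.
C_D = 0.009580·C_{A0}·X = 0.009580×7.47×0.308 = 0.0220 mol/L.

0.0220 mol/L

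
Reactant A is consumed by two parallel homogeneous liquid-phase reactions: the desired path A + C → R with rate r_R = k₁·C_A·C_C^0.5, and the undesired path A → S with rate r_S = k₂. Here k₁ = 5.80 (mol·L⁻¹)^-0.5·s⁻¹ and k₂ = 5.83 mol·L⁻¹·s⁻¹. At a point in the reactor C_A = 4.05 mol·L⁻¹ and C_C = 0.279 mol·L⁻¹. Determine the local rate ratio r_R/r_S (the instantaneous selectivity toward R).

2.13

S_{R/S} = r_R/r_S = (k₁·C_A·C_C^0.5)/(k₂) = (k₁/k₂)·C_A·C_C^0.5.
= (5.80×4.050×0.2790^0.5) / (5.83) = 12.41/5.830 = 2.13.
Since the desired path is higher order in A, keeping C_A high (PFR or concentrated feed) favours R.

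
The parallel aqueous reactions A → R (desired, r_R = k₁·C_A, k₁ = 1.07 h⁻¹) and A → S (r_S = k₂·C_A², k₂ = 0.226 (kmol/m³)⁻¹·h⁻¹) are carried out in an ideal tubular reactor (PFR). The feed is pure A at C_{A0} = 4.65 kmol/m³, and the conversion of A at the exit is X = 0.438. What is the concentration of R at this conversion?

C_A = C_{A0}(1−X) = 2.613 kmol/m³.
Along a PFR/batch, dC_R/dC_A = −r_R/(r_R+r_S) = −k₁/(k₁+k₂·C_A).
Integrating from C_{A0} to C_A: C_R = (1.07/0.226)·ln[(1.07+0.226·4.65)/(1.07+0.226·2.61)] = 4.735·ln(2.121/1.661) = 1.158 kmol/m³.

1.16 kmol/m³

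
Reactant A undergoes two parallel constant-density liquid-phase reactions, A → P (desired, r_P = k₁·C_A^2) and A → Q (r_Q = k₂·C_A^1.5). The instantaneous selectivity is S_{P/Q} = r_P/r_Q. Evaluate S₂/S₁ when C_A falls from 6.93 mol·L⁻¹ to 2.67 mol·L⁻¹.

S_{P/Q} = (k₁/k₂)·C_A^0.5, so S₂/S₁ = (C_{A,2}/C_{A,1})^0.5.
= (2.67/6.93)^0.5 = (0.3853)^0.5 = 0.621.
Selectivity toward P falls as C_A falls — high-concentration operation is favoured.

0.621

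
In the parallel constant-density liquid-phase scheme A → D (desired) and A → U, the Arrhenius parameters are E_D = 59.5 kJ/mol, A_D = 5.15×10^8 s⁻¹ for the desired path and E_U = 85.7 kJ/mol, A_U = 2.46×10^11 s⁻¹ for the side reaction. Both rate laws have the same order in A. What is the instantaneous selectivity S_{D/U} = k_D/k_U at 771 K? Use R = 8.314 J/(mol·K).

k_D/k_U = (A_D/A_U)·exp[−(E_D−E_U)/(RT)] = (A_D/A_U)·exp[(E_U−E_D)/(RT)].
(E_U−E_D)/(RT) = (85.7−59.5)×10³/(8.314×771) = 26200/6410 = 4.087.
k_D/k_U = (5.15×10^8/2.46×10^11)·exp(4.087) = 0.002093 × 59.58 = 0.125.
Since E_D < E_U, lowering the temperature improves selectivity toward D.

0.125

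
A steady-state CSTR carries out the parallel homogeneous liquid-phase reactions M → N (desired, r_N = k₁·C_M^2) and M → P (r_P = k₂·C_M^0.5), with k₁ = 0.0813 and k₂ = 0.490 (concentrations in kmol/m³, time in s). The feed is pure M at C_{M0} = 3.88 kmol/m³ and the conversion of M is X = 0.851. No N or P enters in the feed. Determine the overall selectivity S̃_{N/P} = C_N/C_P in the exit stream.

0.0729

Exit C_M = C_{M0}(1−X) = 3.88×0.149 = 0.5781 kmol/m³.
Rates in a CSTR are evaluated at the outlet concentration: r_N = 0.0813×0.5781^2 = 0.02717, r_P = 0.490×0.5781^0.5 = 0.3726.
Overall selectivity = C_N/C_P = r_Nτ/(r_Pτ) = r_N/r_P = 0.0729.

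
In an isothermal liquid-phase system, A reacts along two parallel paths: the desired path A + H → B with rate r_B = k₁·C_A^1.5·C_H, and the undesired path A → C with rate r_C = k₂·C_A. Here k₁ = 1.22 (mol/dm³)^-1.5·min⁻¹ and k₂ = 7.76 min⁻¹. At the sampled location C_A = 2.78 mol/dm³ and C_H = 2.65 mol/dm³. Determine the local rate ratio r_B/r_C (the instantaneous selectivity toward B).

S_{B/C} = r_B/r_C = (k₁·C_A^1.5·C_H)/(k₂·C_A) = (k₁/k₂)·C_A^0.5·C_H.
= (1.22×2.780^1.5×2.650) / (7.76×2.780) = 14.99/21.57 = 0.695.

0.695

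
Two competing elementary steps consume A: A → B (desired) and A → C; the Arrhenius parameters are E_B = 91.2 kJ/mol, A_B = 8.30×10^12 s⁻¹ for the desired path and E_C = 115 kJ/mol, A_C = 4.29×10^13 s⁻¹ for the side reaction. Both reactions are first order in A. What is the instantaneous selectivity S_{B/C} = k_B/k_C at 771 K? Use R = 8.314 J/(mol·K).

With equal orders, S_{B/C} = k_B/k_C = (A_B/A_C)·exp[(E_C−E_B)/(RT)].
(E_C−E_B)/(RT) = (115−91.2)×10³/(8.314×771) = 23800/6410 = 3.713.
k_B/k_C = (8.30×10^12/4.29×10^13)·exp(3.713) = 0.1935 × 40.97 = 7.93.
Since E_B < E_C, lowering the temperature improves selectivity toward B.

7.93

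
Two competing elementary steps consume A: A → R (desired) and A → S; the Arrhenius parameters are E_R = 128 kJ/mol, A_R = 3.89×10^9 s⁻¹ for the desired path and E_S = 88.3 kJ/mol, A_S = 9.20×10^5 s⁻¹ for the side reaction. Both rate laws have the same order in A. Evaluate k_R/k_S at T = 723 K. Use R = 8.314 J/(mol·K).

k_R/k_S = (A_R/A_S)·exp[−(E_R−E_S)/(RT)] = (A_R/A_S)·exp[(E_S−E_R)/(RT)].
(E_S−E_R)/(RT) = (88.3−128)×10³/(8.314×723) = -39700/6011 = -6.605.
k_R/k_S = (3.89×10^9/9.20×10^5)·exp(-6.605) = 4228 × 0.001354 = 5.73.

5.73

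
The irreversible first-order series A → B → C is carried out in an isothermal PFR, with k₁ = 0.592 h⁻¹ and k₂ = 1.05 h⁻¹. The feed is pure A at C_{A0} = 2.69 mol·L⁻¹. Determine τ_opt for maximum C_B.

1.25 h

Setting dC_B/dτ = 0 gives τ_opt = ln(k₂/k₁)/(k₂−k₁).
= ln(1.05/0.592)/(1.05−0.592) = ln(1.774)/0.4580 = 0.5730/0.4580 = 1.25 h.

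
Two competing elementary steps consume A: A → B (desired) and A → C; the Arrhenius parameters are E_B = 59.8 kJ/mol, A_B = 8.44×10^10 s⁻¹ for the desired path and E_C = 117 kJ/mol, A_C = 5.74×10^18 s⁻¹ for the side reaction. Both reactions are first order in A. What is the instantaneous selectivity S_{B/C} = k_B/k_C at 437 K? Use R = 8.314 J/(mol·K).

k_B/k_C = (A_B/A_C)·exp[−(E_B−E_C)/(RT)] = (A_B/A_C)·exp[(E_C−E_B)/(RT)].
(E_C−E_B)/(RT) = (117−59.8)×10³/(8.314×437) = 57200/3633 = 15.74.
k_B/k_C = (8.44×10^10/5.74×10^18)·exp(15.74) = 1.470×10^-8 × 6.876×10^6 = 0.101.

0.101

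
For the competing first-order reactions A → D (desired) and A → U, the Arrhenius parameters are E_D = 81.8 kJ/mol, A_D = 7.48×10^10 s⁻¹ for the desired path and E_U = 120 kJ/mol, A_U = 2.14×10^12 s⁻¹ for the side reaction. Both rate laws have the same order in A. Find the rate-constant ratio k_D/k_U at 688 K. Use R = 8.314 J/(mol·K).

Since both paths have the same order in A, the concentration cancels and S_{D/U} = k_D/k_U = (A_D/A_U)·exp[(E_U−E_D)/(RT)].
(E_U−E_D)/(RT) = (120−81.8)×10³/(8.314×688) = 38200/5720 = 6.678.
k_D/k_U = (7.48×10^10/2.14×10^12)·exp(6.678) = 0.03495 × 795.0 = 27.8.
Since E_D < E_U, lowering the temperature improves selectivity toward D.

27.8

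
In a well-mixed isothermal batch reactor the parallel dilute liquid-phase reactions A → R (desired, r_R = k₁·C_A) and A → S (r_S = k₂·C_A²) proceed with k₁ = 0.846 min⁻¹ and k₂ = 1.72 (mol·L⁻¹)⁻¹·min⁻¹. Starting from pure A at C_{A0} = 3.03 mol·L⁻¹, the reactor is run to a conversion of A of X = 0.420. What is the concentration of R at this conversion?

0.221 mol·L⁻¹

C_A = C_{A0}(1−X) = 1.757 mol·L⁻¹.
Along a PFR/batch, dC_R/dC_A = −r_R/(r_R+r_S) = −k₁/(k₁+k₂·C_A).
Integrating from C_{A0} to C_A: C_R = (0.846/1.72)·ln[(0.846+1.72·3.03)/(0.846+1.72·1.76)] = 0.4919·ln(6.058/3.869) = 0.2205 mol·L⁻¹.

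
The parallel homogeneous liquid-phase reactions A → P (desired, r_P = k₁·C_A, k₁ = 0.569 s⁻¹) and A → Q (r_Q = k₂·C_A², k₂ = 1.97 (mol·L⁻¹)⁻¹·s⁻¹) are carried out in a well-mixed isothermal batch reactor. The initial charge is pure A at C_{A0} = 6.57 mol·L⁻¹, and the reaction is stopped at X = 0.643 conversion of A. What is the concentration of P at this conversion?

0.276 mol·L⁻¹

C_A = C_{A0}(1−X) = 2.345 mol·L⁻¹.
Along a PFR/batch, dC_P/dC_A = −r_P/(r_P+r_Q) = −k₁/(k₁+k₂·C_A).
Integrating from C_{A0} to C_A: C_P = (0.569/1.97)·ln[(0.569+1.97·6.57)/(0.569+1.97·2.35)] = 0.2888·ln(13.51/5.190) = 0.2764 mol·L⁻¹.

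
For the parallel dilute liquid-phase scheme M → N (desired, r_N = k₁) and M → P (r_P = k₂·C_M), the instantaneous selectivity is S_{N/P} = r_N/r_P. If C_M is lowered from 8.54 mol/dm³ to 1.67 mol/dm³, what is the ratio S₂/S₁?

S_{N/P} = (k₁/k₂)·C_M⁻¹, so S₂/S₁ = (C_{M,2}/C_{M,1})⁻¹.
= 8.54/1.67 = 5.11.

5.11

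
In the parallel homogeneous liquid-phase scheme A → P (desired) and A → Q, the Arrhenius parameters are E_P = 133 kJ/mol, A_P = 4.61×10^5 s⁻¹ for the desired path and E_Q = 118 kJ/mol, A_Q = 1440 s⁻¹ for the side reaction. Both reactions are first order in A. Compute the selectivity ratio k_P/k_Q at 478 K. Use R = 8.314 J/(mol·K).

7.35

k_P/k_Q = (A_P/A_Q)·exp[−(E_P−E_Q)/(RT)] = (A_P/A_Q)·exp[(E_Q−E_P)/(RT)].
(E_Q−E_P)/(RT) = (118−133)×10³/(8.314×478) = -15000/3974 = -3.774.
k_P/k_Q = (4.61×10^5/1440)·exp(-3.774) = 320.1 × 0.02295 = 7.35.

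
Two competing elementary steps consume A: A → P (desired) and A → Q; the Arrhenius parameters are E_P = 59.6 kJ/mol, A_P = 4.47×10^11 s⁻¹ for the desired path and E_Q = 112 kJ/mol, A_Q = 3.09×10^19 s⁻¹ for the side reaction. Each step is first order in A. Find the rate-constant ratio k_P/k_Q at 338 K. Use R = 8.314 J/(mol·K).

1.81

Since both paths have the same order in A, the concentration cancels and S_{P/Q} = k_P/k_Q = (A_P/A_Q)·exp[(E_Q−E_P)/(RT)].
(E_Q−E_P)/(RT) = (112−59.6)×10³/(8.314×338) = 52400/2810 = 18.65.
k_P/k_Q = (4.47×10^11/3.09×10^19)·exp(18.65) = 1.447×10^-8 × 1.254×10^8 = 1.81.
Since E_P < E_Q, lowering the temperature improves selectivity toward P.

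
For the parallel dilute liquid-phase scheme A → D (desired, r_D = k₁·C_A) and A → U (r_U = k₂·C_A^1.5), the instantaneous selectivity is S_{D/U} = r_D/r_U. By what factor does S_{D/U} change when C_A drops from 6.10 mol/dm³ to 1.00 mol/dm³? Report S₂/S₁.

S_{D/U} = (k₁/k₂)·C_A^-0.5, so S₂/S₁ = (C_{A,2}/C_{A,1})^-0.5.
= (1.00/6.10)^(-0.5) = (0.1639)^(-0.5) = 2.47.

2.47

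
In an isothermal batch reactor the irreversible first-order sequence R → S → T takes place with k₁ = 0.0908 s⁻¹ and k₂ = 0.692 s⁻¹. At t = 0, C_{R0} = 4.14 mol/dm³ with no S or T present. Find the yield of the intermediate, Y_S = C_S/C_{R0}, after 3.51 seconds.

For first-order series with pure R initially, C_S(t) = k₁C_{R0}/(k₂−k₁)·(e^(−k₁t) − e^(−k₂t)).
e^(−k₁t) = e^(−0.0908×3.51) = e^(−0.3187) = 0.7271; e^(−k₂t) = e^(−2.429) = 0.08813.
C_S = 0.0908×4.14/(0.692−0.0908) × (0.7271−0.08813) = 0.6253×0.6390 = 0.3995 mol/dm³.
Y_S = C_S/C_{R0} = 0.3995/4.14 = 0.0965.

0.0965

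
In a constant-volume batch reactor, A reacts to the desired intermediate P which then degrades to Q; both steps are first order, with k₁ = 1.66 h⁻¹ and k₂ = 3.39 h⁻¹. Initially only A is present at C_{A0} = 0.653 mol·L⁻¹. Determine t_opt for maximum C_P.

Setting dC_P/dt = 0 gives t_opt = ln(k₂/k₁)/(k₂−k₁).
= ln(3.39/1.66)/(3.39−1.66) = ln(2.042)/1.730 = 0.7140/1.730 = 0.413 h.

0.413 h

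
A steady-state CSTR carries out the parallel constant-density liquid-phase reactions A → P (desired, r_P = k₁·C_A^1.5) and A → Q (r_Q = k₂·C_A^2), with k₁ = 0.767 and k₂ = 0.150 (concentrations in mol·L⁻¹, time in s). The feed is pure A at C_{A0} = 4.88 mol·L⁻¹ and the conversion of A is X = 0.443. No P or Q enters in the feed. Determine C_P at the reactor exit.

Exit C_A = C_{A0}(1−X) = 4.88×0.557 = 2.718 mol·L⁻¹.
In a CSTR the entire volume is at exit conditions, so r_P = 0.767×2.718^1.5 = 3.437 and r_Q = 0.150×2.718^2 = 1.108.
Fraction of consumed A going to P: r_P/(r_P+r_Q) = 0.7562.
C_P = 0.7562·C_{A0}·X = 0.7562×4.88×0.443 = 1.63 mol·L⁻¹.

1.63 mol·L⁻¹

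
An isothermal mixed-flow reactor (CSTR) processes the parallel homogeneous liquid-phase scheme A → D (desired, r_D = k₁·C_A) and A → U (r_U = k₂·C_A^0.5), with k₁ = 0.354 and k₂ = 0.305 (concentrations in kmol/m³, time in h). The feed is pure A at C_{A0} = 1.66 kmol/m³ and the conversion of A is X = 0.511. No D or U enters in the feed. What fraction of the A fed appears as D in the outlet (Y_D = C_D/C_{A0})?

0.261

Exit C_A = C_{A0}(1−X) = 1.66×0.489 = 0.8117 kmol/m³.
In a CSTR the entire volume is at exit conditions, so r_D = 0.354×0.8117 = 0.2874 and r_U = 0.305×0.8117^0.5 = 0.2748.
Fraction of consumed A going to D: r_D/(r_D+r_U) = 0.5112.
C_D = 0.5112·C_{A0}·X = 0.5112×1.66×0.511 = 0.434 kmol/m³; Y_D = C_D/C_{A0} = 0.261.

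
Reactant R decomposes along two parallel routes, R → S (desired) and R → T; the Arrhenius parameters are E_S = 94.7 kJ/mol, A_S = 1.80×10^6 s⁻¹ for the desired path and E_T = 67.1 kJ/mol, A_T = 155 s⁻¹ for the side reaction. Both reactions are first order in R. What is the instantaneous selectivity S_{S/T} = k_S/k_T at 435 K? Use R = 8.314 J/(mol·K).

k_S/k_T = (A_S/A_T)·exp[−(E_S−E_T)/(RT)] = (A_S/A_T)·exp[(E_T−E_S)/(RT)].
(E_T−E_S)/(RT) = (67.1−94.7)×10³/(8.314×435) = -27600/3617 = -7.631.
k_S/k_T = (1.80×10^6/155)·exp(-7.631) = 11613 × 4.849×10^-4 = 5.63.

5.63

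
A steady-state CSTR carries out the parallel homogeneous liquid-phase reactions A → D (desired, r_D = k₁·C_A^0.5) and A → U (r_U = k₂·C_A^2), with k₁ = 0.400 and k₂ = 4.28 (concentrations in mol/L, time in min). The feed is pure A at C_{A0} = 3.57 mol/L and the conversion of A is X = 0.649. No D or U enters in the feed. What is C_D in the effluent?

0.145 mol/L

Exit C_A = C_{A0}(1−X) = 3.57×0.351 = 1.253 mol/L.
In a CSTR the entire volume is at exit conditions, so r_D = 0.400×1.253^0.5 = 0.4478 and r_U = 4.28×1.253^2 = 6.720.
Fraction of consumed A going to D: r_D/(r_D+r_U) = 0.06247.
C_D = 0.06247·C_{A0}·X = 0.06247×3.57×0.649 = 0.145 mol/L.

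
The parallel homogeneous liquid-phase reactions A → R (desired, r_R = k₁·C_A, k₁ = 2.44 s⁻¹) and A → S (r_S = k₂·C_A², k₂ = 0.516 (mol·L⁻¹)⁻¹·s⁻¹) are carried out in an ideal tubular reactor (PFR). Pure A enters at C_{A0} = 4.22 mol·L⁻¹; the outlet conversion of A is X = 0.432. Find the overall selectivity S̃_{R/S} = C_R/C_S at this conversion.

1.44

C_A = C_{A0}(1−X) = 2.397 mol·L⁻¹.
Along a PFR/batch, dC_R/dC_A = −r_R/(r_R+r_S) = −k₁/(k₁+k₂·C_A).
Integrating from C_{A0} to C_A: C_R = (2.44/0.516)·ln[(2.44+0.516·4.22)/(2.44+0.516·2.40)] = 4.729·ln(4.618/3.677) = 1.077 mol·L⁻¹.
C_S = (C_{A0}−C_A)−C_R = 0.7458 mol·L⁻¹; S̃_{R/S} = 1.077/0.7458 = 1.44.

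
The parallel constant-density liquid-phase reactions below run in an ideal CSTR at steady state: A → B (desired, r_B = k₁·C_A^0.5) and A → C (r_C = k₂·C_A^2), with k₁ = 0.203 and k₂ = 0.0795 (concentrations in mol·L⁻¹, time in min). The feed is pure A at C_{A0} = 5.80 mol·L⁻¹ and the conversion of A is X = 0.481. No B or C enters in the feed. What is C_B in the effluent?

Exit C_A = C_{A0}(1−X) = 5.80×0.519 = 3.010 mol·L⁻¹.
Rates in a CSTR are evaluated at the outlet concentration: r_B = 0.203×3.010^0.5 = 0.3522, r_C = 0.0795×3.010^2 = 0.7204.
Fraction of consumed A going to B: r_B/(r_B+r_C) = 0.3284.
C_B = 0.3284·C_{A0}·X = 0.3284×5.80×0.481 = 0.916 mol·L⁻¹.

0.916 mol·L⁻¹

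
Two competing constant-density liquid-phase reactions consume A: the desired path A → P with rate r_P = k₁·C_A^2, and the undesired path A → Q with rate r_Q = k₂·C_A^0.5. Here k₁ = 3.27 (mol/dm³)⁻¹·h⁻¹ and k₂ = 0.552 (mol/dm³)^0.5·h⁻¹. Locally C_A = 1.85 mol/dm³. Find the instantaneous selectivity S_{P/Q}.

S_{P/Q} = r_P/r_Q = (k₁·C_A^2)/(k₂·C_A^0.5) = (k₁/k₂)·C_A^1.5.
= (3.27×1.850^2) / (0.552×1.850^0.5) = 11.19/0.7508 = 14.9.
Since the desired path is higher order in A, keeping C_A high (PFR or concentrated feed) favours P.

14.9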